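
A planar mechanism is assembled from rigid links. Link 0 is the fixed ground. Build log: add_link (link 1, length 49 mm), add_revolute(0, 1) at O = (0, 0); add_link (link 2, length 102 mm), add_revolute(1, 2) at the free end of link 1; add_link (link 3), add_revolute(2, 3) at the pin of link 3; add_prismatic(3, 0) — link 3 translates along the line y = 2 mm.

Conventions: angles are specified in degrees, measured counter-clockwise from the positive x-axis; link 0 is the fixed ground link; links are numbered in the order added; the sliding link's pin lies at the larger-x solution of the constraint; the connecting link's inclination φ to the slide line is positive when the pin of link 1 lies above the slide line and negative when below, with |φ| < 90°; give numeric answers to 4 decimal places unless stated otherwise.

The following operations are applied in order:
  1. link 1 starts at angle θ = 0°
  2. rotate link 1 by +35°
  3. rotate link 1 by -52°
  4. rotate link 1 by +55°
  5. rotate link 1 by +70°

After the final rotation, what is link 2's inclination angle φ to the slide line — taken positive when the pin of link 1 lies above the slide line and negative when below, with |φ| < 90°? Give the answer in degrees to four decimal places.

geometry: r = 49 mm, L = 102 mm, e = 2 mm; θ starts at 0°
rotate link 1 by +35°: θ ← 0° +35° = 35°
rotate link 1 by -52°: θ ← 35° -52° = -17°
rotate link 1 by +55°: θ ← -17° +55° = 38°
rotate link 1 by +70°: θ ← 38° +70° = 108°
h = r sin θ − e = 46.601769 − 2 = 44.601769
sin φ = h / L = 44.601769 / 102 = 0.43727225
φ = arcsin(0.43727225) = 25.929969°

25.9300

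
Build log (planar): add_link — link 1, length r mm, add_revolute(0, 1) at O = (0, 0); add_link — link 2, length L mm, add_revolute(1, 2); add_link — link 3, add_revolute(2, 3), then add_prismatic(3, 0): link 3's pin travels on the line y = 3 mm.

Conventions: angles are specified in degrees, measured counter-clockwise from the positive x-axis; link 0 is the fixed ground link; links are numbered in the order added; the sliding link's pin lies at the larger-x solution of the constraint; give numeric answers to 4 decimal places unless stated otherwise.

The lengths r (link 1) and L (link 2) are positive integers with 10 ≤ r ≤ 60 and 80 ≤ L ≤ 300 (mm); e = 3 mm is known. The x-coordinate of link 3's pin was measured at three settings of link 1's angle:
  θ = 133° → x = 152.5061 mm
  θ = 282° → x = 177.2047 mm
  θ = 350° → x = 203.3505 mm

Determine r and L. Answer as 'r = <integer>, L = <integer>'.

constraint per measurement: (x − r cos θ)² + (r sin θ − e)² = L²
subtracting the θ₁ and θ₂ equations cancels the r² and L² terms:
r = (x₁² − x₂²) / (2[(x₁cos θ₁ + e sin θ₁) − (x₂cos θ₂ + e sin θ₂)]) = 30.0000 → r = 30
L² = (x₁ − r cos θ₁)² + (r sin θ₁ − e)² = 30276.0015 → L = 174.0000 → L = 174
check at θ₃=350°: x = 203.3505 (printed 203.3505) ✓

r = 30, L = 174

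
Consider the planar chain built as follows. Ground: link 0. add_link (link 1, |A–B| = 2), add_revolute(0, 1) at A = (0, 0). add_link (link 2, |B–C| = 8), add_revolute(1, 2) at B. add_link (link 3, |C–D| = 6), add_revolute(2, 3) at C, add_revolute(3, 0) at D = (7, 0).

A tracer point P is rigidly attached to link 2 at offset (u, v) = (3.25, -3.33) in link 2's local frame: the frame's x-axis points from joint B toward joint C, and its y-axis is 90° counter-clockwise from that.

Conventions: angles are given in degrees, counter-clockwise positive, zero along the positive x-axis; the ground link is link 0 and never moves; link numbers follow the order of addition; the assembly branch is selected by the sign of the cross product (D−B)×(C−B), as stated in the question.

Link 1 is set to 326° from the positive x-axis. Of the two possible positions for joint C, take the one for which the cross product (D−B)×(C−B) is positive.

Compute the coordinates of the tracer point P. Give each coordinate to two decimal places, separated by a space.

A=(0,0), D=(7.00,0)
B = A + 2.00·(cos326°, sin326°) = (1.6581, -1.1184)
|BD| = 5.4577
circle(B,8.00) ∩ circle(D,6.00): a=5.2940, h=5.9978
  candidates: C₊=(5.6107,5.8369) cross=32.734; C₋=(8.0688,-5.9040) cross=-32.734
  branch + wants cross > 0 → take C=(5.6107,5.8369) (cross=32.734)
ex = (C−B)/|BC| = (0.4941,0.8694); ey = (-0.8694,0.4941)
P = B + 3.25·ex + -3.33·ey = (6.1590,0.0619)

6.16 0.06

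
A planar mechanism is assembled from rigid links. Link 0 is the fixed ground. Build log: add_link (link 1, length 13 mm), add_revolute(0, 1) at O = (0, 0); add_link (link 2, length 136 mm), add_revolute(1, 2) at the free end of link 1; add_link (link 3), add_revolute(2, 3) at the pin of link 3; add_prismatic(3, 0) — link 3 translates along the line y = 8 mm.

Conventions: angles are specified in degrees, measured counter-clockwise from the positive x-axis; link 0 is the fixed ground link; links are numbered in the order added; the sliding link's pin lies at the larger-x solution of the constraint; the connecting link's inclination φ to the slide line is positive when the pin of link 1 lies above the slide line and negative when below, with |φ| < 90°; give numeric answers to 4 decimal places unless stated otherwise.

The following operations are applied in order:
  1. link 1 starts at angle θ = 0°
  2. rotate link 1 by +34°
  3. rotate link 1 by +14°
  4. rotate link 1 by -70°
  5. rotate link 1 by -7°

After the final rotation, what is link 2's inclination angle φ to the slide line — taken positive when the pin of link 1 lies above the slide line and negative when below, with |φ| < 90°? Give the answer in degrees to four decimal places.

geometry: r = 13 mm, L = 136 mm, e = 8 mm; θ starts at 0°
rotate link 1 by +34°: θ ← 0° +34° = 34°
rotate link 1 by +14°: θ ← 34° +14° = 48°
rotate link 1 by -70°: θ ← 48° -70° = -22°
rotate link 1 by -7°: θ ← -22° -7° = -29°
h = r sin θ − e = -6.302525 − 8 = -14.302525
sin φ = h / L = -14.302525 / 136 = -0.10516563
φ = arcsin(-0.10516563) = -6.036709°

-6.0367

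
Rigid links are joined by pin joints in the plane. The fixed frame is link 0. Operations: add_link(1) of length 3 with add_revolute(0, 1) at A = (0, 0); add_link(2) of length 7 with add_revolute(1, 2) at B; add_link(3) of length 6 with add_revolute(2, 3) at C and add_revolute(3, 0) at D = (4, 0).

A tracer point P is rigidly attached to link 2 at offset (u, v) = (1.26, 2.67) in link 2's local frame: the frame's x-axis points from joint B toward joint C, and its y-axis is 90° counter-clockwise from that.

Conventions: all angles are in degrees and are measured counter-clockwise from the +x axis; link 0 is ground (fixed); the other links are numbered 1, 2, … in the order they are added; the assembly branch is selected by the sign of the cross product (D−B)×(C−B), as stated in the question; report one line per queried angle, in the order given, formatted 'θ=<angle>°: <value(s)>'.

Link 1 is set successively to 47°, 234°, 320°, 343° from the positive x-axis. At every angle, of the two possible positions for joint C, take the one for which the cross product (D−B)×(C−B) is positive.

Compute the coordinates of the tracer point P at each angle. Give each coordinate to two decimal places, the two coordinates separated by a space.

A=(0,0), D=(4.00,0)
θ=47°: B = A + 3.00·(cos47°, sin47°) = (2.0460, 2.1941)
θ=47°: |BD| = 2.9380
θ=47°: circle(B,7.00) ∩ circle(D,6.00): a=3.6814, h=5.9538
θ=47°:   candidates: C₊=(8.9405,3.4046) cross=17.492; C₋=(0.0482,-4.5148) cross=-17.492
θ=47°:   branch + wants cross > 0 → take C=(8.9405,3.4046) (cross=17.492)
θ=47°: ex = (C−B)/|BC| = (0.9849,0.1729); ey = (-0.1729,0.9849)
θ=47°: P = B + 1.26·ex + 2.67·ey = (2.8253,5.0417)
θ=234°: B = A + 3.00·(cos234°, sin234°) = (-1.7634, -2.4271)
θ=234°: |BD| = 6.2535
θ=234°: circle(B,7.00) ∩ circle(D,6.00): a=4.1662, h=5.6252
θ=234°:   candidates: C₊=(-0.1069,4.3741) cross=35.177; C₋=(4.2594,-5.9944) cross=-35.177
θ=234°:   branch + wants cross > 0 → take C=(-0.1069,4.3741) (cross=35.177)
θ=234°: ex = (C−B)/|BC| = (0.2366,0.9716); ey = (-0.9716,0.2366)
θ=234°: P = B + 1.26·ex + 2.67·ey = (-4.0594,-0.5710)
θ=320°: B = A + 3.00·(cos320°, sin320°) = (2.2981, -1.9284)
θ=320°: |BD| = 2.5720
θ=320°: circle(B,7.00) ∩ circle(D,6.00): a=3.8132, h=5.8702
θ=320°:   candidates: C₊=(0.4201,4.8150) cross=15.098; C₋=(9.2226,-2.9536) cross=-15.098
θ=320°:   branch + wants cross > 0 → take C=(0.4201,4.8150) (cross=15.098)
θ=320°: ex = (C−B)/|BC| = (-0.2683,0.9633); ey = (-0.9633,-0.2683)
θ=320°: P = B + 1.26·ex + 2.67·ey = (-0.6120,-1.4309)
θ=343°: B = A + 3.00·(cos343°, sin343°) = (2.8689, -0.8771)
θ=343°: |BD| = 1.4313
θ=343°: circle(B,7.00) ∩ circle(D,6.00): a=5.2569, h=4.6222
θ=343°:   candidates: C₊=(4.1906,5.9970) cross=6.616; C₋=(9.8556,-1.3083) cross=-6.616
θ=343°:   branch + wants cross > 0 → take C=(4.1906,5.9970) (cross=6.616)
θ=343°: ex = (C−B)/|BC| = (0.1888,0.9820); ey = (-0.9820,0.1888)
θ=343°: P = B + 1.26·ex + 2.67·ey = (0.4849,0.8644)

θ=47°: 2.83 5.04
θ=234°: -4.06 -0.57
θ=320°: -0.61 -1.43
θ=343°: 0.48 0.86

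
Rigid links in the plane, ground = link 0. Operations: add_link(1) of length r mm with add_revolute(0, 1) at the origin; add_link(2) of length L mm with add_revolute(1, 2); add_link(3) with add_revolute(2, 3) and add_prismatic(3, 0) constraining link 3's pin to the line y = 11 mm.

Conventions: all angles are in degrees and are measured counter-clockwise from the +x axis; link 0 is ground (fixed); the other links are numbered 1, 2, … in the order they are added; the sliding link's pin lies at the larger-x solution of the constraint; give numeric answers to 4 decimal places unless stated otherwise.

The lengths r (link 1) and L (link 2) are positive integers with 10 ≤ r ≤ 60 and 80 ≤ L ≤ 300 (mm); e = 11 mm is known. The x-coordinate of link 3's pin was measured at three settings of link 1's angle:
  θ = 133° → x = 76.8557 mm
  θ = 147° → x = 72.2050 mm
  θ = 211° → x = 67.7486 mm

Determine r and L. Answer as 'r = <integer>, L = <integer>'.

constraint per measurement: (x − r cos θ)² + (r sin θ − e)² = L²
subtracting the θ₁ and θ₂ equations cancels the r² and L² terms:
r = (x₁² − x₂²) / (2[(x₁cos θ₁ + e sin θ₁) − (x₂cos θ₂ + e sin θ₂)]) = 34.0002 → r = 34
L² = (x₁ − r cos θ₁)² + (r sin θ₁ − e)² = 10200.9974 → L = 101.0000 → L = 101
check at θ₃=211°: x = 67.7486 (printed 67.7486) ✓

r = 34, L = 101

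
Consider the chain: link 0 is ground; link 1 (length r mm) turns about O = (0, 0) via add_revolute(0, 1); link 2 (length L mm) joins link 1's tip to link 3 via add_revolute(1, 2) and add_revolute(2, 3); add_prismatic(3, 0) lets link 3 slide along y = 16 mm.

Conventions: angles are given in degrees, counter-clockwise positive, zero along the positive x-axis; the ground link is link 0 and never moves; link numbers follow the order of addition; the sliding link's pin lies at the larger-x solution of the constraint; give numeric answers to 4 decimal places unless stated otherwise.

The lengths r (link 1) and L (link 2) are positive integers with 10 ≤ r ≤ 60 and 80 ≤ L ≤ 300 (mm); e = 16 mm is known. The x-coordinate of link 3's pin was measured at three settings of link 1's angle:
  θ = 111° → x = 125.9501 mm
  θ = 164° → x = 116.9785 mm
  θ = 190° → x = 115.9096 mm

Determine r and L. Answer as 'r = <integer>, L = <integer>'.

constraint per measurement: (x − r cos θ)² + (r sin θ − e)² = L²
subtracting the θ₁ and θ₂ equations cancels the r² and L² terms:
r = (x₁² − x₂²) / (2[(x₁cos θ₁ + e sin θ₁) − (x₂cos θ₂ + e sin θ₂)]) = 14.0000 → r = 14
L² = (x₁ − r cos θ₁)² + (r sin θ₁ − e)² = 17161.0051 → L = 131.0000 → L = 131
check at θ₃=190°: x = 115.9096 (printed 115.9096) ✓

r = 14, L = 131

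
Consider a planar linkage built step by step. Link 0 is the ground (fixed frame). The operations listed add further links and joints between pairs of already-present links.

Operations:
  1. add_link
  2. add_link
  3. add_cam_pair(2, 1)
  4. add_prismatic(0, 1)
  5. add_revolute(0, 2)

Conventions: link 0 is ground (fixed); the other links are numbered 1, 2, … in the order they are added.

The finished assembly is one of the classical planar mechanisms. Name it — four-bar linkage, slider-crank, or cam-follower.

links: 3 (incl. ground); joints: 1 revolute, 1 prismatic, 1 higher (cam) pair, forming one closed loop
3 links, revolute + prismatic + higher pair in one loop → cam-follower

cam-follower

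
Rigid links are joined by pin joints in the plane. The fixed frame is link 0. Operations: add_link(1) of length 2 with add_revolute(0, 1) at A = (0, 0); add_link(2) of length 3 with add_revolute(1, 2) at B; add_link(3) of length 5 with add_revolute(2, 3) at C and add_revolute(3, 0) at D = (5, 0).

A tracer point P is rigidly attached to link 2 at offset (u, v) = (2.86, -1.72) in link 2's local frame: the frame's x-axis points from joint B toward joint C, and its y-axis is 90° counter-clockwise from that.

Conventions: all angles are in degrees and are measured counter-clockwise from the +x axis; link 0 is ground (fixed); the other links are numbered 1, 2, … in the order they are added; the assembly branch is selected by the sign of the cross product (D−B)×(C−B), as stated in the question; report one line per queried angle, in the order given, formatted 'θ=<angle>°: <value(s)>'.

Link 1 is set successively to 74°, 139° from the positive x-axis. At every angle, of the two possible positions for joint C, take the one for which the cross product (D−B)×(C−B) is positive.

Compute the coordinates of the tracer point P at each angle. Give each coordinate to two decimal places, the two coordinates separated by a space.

A=(0,0), D=(5.00,0)
θ=74°: B = A + 2.00·(cos74°, sin74°) = (0.5513, 1.9225)
θ=74°: |BD| = 4.8464
θ=74°: circle(B,3.00) ∩ circle(D,5.00): a=0.7725, h=2.8988
θ=74°:   candidates: C₊=(2.4103,4.2771) cross=14.049; C₋=(0.1104,-1.0449) cross=-14.049
θ=74°:   branch + wants cross > 0 → take C=(2.4103,4.2771) (cross=14.049)
θ=74°: ex = (C−B)/|BC| = (0.6197,0.7849); ey = (-0.7849,0.6197)
θ=74°: P = B + 2.86·ex + -1.72·ey = (3.6735,3.1014)
θ=139°: B = A + 2.00·(cos139°, sin139°) = (-1.5094, 1.3121)
θ=139°: |BD| = 6.6403
θ=139°: circle(B,3.00) ∩ circle(D,5.00): a=2.1154, h=2.1272
θ=139°:   candidates: C₊=(0.9846,2.9794) cross=14.125; C₋=(0.1440,-1.1911) cross=-14.125
θ=139°:   branch + wants cross > 0 → take C=(0.9846,2.9794) (cross=14.125)
θ=139°: ex = (C−B)/|BC| = (0.8313,0.5558); ey = (-0.5558,0.8313)
θ=139°: P = B + 2.86·ex + -1.72·ey = (1.8241,1.4717)

θ=74°: 3.67 3.10
θ=139°: 1.82 1.47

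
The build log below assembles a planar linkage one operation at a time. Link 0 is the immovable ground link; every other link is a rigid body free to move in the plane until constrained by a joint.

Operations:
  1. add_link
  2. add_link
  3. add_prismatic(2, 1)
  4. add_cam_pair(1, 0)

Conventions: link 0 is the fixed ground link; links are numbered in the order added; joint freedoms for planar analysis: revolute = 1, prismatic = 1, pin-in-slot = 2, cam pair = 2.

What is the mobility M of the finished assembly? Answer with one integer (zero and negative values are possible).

(L,J1,J2)=(1,0,0); link0 fixed
link1: (2,0,0)
link2: (3,0,0)
P 2-1 [J1]: (3,1,0)
C 1-0 [J2]: (3,1,1)
Grübler: 3·2 − 2·1 − 1 = 3

M = 3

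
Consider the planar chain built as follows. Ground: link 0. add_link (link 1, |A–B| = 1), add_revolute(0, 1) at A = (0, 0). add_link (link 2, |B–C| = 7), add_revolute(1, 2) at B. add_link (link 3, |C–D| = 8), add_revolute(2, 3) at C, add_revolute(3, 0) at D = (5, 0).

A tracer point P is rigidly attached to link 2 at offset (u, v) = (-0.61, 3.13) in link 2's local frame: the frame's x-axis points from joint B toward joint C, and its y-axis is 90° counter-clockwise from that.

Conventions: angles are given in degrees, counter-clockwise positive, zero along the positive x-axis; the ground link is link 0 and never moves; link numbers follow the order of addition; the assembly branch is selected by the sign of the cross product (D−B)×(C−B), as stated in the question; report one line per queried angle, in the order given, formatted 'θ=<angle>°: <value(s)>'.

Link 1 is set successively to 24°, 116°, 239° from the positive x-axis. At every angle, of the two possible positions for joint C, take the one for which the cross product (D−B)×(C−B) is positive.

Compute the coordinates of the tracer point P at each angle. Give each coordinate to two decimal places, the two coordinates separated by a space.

A=(0,0), D=(5.00,0)
θ=24°: B = A + 1.00·(cos24°, sin24°) = (0.9135, 0.4067)
θ=24°: |BD| = 4.1066
θ=24°: circle(B,7.00) ∩ circle(D,8.00): a=0.2270, h=6.9963
θ=24°:   candidates: C₊=(1.8324,7.3462) cross=28.731; C₋=(0.4465,-6.5777) cross=-28.731
θ=24°:   branch + wants cross > 0 → take C=(1.8324,7.3462) (cross=28.731)
θ=24°: ex = (C−B)/|BC| = (0.1313,0.9913); ey = (-0.9913,0.1313)
θ=24°: P = B + -0.61·ex + 3.13·ey = (-2.2694,0.2129)
θ=116°: B = A + 1.00·(cos116°, sin116°) = (-0.4384, 0.8988)
θ=116°: |BD| = 5.5121
θ=116°: circle(B,7.00) ∩ circle(D,8.00): a=1.3954, h=6.8595
θ=116°:   candidates: C₊=(2.0569,7.4390) cross=37.811; C₋=(-0.1801,-6.0964) cross=-37.811
θ=116°:   branch + wants cross > 0 → take C=(2.0569,7.4390) (cross=37.811)
θ=116°: ex = (C−B)/|BC| = (0.3565,0.9343); ey = (-0.9343,0.3565)
θ=116°: P = B + -0.61·ex + 3.13·ey = (-3.5802,1.4446)
θ=239°: B = A + 1.00·(cos239°, sin239°) = (-0.5150, -0.8572)
θ=239°: |BD| = 5.5813
θ=239°: circle(B,7.00) ∩ circle(D,8.00): a=1.4468, h=6.8488
θ=239°:   candidates: C₊=(-0.1372,6.1326) cross=38.225; C₋=(1.9665,-7.4026) cross=-38.225
θ=239°:   branch + wants cross > 0 → take C=(-0.1372,6.1326) (cross=38.225)
θ=239°: ex = (C−B)/|BC| = (0.0540,0.9985); ey = (-0.9985,0.0540)
θ=239°: P = B + -0.61·ex + 3.13·ey = (-3.6734,-1.2973)

θ=24°: -2.27 0.21
θ=116°: -3.58 1.44
θ=239°: -3.67 -1.30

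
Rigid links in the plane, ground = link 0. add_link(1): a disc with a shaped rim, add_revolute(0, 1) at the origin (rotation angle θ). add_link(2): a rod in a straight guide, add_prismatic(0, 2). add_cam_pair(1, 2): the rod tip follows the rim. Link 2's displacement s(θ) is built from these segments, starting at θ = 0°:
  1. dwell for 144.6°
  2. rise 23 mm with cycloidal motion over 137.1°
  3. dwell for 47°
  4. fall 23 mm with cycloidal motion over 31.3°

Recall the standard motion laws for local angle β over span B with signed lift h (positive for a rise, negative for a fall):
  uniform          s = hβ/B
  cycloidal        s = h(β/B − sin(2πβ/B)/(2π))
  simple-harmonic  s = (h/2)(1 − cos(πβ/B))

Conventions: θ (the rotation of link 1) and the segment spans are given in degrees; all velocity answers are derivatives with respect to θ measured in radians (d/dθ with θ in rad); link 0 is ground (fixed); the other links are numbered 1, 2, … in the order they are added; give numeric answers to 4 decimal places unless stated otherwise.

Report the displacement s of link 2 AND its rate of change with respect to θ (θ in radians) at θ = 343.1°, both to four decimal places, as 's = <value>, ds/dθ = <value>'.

segment 1 (0° to 144.6°, dwell): s unchanged at 0.0000
segment 2 (144.6° to 281.7°, cycloidal, h = 23) is passed completely: s = 0.0000 + (23) = 23.0000
segment 3 (281.7° to 328.7°, dwell): s unchanged at 23.0000
θ = 343.1° falls in segment 4 (328.7° to 360°, cycloidal, h = -23): β = 343.1 − 328.7 = 14.4°, B = 31.3°; Δs = -23·(0.4601 − sin(2π·0.4601)/(2π)) = -9.6725; s = 23.0000 − 9.6725 = 13.3275
velocity in seg [328.7°–360°] (cycloidal), θ in radians: β = 14.4° = 0.2513 rad, B = 31.3° = 0.5463 rad; ds/dθ = (h/B)(1 − cos(2πβ/B)) = ((-23)/0.5463)(1 − cos(2π·0.4601)) = -82.886138 mm/rad

s = 13.3275, ds/dθ = -82.8861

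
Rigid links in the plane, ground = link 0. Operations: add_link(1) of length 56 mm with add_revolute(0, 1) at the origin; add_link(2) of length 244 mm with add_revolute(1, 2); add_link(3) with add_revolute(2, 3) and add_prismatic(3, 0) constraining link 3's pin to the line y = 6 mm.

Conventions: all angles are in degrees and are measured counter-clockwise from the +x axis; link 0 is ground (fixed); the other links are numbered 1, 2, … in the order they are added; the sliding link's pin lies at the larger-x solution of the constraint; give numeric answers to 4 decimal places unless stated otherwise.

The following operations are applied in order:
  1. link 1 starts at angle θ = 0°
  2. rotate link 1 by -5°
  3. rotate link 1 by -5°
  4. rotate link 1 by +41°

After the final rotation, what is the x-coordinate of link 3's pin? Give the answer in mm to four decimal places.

geometry: r = 56 mm, L = 244 mm, e = 6 mm; θ starts at 0°
rotate link 1 by -5°: θ ← 0° -5° = -5°
rotate link 1 by -5°: θ ← -5° -5° = -10°
rotate link 1 by +41°: θ ← -10° +41° = 31°
crank pin P = (r cos θ, r sin θ) = (48.001369, 28.842132)
h = r sin θ − e = 28.842132 − 6 = 22.842132
x = r cos θ + √(L² − h²) = 48.001369 + 242.928461 = 290.929829

290.9298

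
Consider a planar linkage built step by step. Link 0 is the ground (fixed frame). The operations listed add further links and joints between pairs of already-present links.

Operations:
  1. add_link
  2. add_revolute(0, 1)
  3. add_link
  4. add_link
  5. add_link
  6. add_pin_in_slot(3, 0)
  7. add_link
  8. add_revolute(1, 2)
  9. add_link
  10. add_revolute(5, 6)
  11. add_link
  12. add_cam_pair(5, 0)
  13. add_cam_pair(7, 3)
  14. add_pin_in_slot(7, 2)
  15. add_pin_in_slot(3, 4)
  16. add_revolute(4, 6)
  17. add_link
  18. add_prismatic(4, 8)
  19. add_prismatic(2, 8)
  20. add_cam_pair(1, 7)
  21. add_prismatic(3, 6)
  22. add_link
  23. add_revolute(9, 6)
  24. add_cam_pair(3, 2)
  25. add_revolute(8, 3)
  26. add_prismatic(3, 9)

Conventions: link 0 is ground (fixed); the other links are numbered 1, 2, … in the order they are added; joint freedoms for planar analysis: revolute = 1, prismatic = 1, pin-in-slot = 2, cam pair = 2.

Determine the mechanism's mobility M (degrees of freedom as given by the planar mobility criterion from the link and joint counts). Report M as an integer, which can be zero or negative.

ground; <1,0,0>
#1 <2,0,0>
R:0↔1 J1 <2,1,0>
#2 <3,1,0>
#3 <4,1,0>
#4 <5,1,0>
PS:3↔0 J2 <5,1,1>
#5 <6,1,1>
R:1↔2 J1 <6,2,1>
#6 <7,2,1>
R:5↔6 J1 <7,3,1>
#7 <8,3,1>
C:5↔0 J2 <8,3,2>
C:7↔3 J2 <8,3,3>
PS:7↔2 J2 <8,3,4>
PS:3↔4 J2 <8,3,5>
R:4↔6 J1 <8,4,5>
#8 <9,4,5>
P:4↔8 J1 <9,5,5>
P:2↔8 J1 <9,6,5>
C:1↔7 J2 <9,6,6>
P:3↔6 J1 <9,7,6>
#9 <10,7,6>
R:9↔6 J1 <10,8,6>
C:3↔2 J2 <10,8,7>
R:8↔3 J1 <10,9,7>
P:3↔9 J1 <10,10,7>
3×9 − 2×10 − 1×7 = 0

M = 0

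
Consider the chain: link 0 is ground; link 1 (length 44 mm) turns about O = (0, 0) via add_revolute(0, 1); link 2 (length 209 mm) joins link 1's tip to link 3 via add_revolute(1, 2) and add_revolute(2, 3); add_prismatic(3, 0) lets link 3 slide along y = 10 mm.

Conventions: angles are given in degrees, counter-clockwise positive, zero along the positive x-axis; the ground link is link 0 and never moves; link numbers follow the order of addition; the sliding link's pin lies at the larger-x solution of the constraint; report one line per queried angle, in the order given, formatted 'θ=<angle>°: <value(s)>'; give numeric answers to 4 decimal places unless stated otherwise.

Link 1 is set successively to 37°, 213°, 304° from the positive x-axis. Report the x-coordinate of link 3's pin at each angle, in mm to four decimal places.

geometry: r = 44 mm, L = 209 mm, e = 10 mm
θ=37°: crank pin P = (r cos θ, r sin θ) = (35.139962, 26.479861)
θ=37°: h = r sin θ − e = 26.479861 − 10 = 16.479861
θ=37°: x = r cos θ + √(L² − h²) = 35.139962 + 208.349260 = 243.489223
θ=213°: crank pin P = (r cos θ, r sin θ) = (-36.901505, -23.964118)
θ=213°: h = r sin θ − e = -23.964118 − 10 = -33.964118
θ=213°: x = r cos θ + √(L² − h²) = -36.901505 + 206.221819 = 169.320314
θ=304°: crank pin P = (r cos θ, r sin θ) = (24.604488, -36.477653)
θ=304°: h = r sin θ − e = -36.477653 − 10 = -46.477653
θ=304°: x = r cos θ + √(L² − h²) = 24.604488 + 203.766601 = 228.371089

θ=37°: 243.4892
θ=213°: 169.3203
θ=304°: 228.3711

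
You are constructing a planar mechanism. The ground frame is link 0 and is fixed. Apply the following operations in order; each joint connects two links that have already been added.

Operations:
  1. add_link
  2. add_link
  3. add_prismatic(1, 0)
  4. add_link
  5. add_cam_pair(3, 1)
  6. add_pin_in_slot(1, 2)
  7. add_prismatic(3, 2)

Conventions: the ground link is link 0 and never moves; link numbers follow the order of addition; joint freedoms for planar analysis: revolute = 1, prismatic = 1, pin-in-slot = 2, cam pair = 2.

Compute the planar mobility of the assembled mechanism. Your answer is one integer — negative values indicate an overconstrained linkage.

link 0 = ground. State L|J1|J2 = 1|0|0
+link1  2|0|0
+link2  3|0|0
P(1,0) f=1→J1  3|1|0
+link3  4|1|0
C(3,1) f=2→J2  4|1|1
PS(1,2) f=2→J2  4|1|2
P(3,2) f=1→J1  4|2|2
M = 3(4−1)−2·2−2 = 9−4−2 = 3

M = 3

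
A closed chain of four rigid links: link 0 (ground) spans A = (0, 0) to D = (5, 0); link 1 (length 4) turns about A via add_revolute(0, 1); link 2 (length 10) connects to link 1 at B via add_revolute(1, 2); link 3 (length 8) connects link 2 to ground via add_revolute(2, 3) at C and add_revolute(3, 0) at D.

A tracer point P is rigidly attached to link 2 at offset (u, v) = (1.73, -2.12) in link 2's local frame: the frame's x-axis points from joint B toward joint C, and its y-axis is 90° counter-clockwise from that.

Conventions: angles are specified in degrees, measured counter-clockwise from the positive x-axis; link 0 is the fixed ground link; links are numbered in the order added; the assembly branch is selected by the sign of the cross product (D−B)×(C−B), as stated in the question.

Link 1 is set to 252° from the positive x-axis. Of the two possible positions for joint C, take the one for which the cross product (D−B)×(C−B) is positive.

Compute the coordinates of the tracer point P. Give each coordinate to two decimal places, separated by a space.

A=(0,0), D=(5.00,0)
B = A + 4.00·(cos252°, sin252°) = (-1.2361, -3.8042)
|BD| = 7.3048
circle(B,10.00) ∩ circle(D,8.00): a=6.1165, h=7.9113
  candidates: C₊=(-0.1345,6.1349) cross=57.790; C₋=(8.1056,-7.3726) cross=-57.790
  branch + wants cross > 0 → take C=(-0.1345,6.1349) (cross=57.790)
ex = (C−B)/|BC| = (0.1102,0.9939); ey = (-0.9939,0.1102)
P = B + 1.73·ex + -2.12·ey = (1.0616,-2.3183)

1.06 -2.32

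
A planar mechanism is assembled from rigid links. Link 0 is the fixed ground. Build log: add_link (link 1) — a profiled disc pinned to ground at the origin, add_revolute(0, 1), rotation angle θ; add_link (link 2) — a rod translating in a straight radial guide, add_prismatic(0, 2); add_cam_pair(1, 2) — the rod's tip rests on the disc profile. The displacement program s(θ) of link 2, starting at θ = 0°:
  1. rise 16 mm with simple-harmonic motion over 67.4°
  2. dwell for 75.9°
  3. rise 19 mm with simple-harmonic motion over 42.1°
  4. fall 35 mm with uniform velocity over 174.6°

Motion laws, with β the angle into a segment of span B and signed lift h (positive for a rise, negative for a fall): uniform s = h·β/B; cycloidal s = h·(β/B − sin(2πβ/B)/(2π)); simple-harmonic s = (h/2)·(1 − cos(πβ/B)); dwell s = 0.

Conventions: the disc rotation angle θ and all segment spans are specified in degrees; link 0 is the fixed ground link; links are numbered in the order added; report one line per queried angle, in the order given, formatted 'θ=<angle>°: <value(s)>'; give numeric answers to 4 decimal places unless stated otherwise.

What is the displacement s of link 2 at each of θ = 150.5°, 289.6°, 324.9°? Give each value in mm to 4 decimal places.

seg 1 [0°–67.4°] simple-harmonic, h=16: full span → s += 16 → s = 16.0000
seg 2 [67.4°–143.3°] dwell: s stays 16.0000
seg 3 [143.3°–185.4°] simple-harmonic, h=19: θ=150.5° here. β=7.2, B=42.1. 19/2·(1 − cos(π·0.1710)) = 1.3385 → s = 17.3385
seg 3 [143.3°–185.4°] simple-harmonic, h=19: full span → s += 19 → s = 35.0000
seg 4 [185.4°–360°] uniform, h=-35: θ=289.6° here. β=104.2, B=174.6. -35·104.2/174.6 = -20.8877 → s = 14.1123
seg 4 [185.4°–360°] uniform, h=-35: θ=324.9° here. β=139.5, B=174.6. -35·139.5/174.6 = -27.9639 → s = 7.0361

θ=150.5°: 17.3385
θ=289.6°: 14.1123
θ=324.9°: 7.0361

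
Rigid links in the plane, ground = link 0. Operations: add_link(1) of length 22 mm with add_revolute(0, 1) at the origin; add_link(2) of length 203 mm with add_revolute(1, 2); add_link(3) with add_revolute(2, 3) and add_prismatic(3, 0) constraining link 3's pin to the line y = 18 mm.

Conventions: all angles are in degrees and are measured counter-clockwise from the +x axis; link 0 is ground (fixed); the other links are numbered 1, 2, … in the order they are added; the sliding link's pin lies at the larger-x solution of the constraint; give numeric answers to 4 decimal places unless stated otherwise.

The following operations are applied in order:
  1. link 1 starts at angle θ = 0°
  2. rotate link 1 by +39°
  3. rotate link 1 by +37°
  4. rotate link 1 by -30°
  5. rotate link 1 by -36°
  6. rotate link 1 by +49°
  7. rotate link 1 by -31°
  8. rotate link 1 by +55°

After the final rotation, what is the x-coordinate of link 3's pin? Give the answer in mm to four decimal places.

geometry: r = 22 mm, L = 203 mm, e = 18 mm; θ starts at 0°
rotate link 1 by +39°: θ ← 0° +39° = 39°
rotate link 1 by +37°: θ ← 39° +37° = 76°
rotate link 1 by -30°: θ ← 76° -30° = 46°
rotate link 1 by -36°: θ ← 46° -36° = 10°
rotate link 1 by +49°: θ ← 10° +49° = 59°
rotate link 1 by -31°: θ ← 59° -31° = 28°
rotate link 1 by +55°: θ ← 28° +55° = 83°
crank pin P = (r cos θ, r sin θ) = (2.681126, 21.836015)
h = r sin θ − e = 21.836015 − 18 = 3.836015
x = r cos θ + √(L² − h²) = 2.681126 + 202.963753 = 205.644878

205.6449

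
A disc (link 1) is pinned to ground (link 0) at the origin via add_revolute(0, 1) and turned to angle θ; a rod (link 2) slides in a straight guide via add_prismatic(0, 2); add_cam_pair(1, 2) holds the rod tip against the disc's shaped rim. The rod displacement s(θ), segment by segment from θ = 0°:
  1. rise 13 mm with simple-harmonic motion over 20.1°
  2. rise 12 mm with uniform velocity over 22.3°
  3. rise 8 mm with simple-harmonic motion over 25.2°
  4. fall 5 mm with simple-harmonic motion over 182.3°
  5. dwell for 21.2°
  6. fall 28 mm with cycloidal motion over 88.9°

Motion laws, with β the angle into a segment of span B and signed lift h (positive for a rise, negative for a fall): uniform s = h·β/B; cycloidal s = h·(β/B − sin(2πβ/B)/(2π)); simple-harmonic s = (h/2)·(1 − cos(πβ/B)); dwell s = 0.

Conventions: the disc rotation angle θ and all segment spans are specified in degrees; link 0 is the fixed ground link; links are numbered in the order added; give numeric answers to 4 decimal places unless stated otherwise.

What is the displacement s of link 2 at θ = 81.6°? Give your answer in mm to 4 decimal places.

segment 1 (0° to 20.1°, simple-harmonic, h = 13) is passed completely: s = 0.0000 + (13) = 13.0000
segment 2 (20.1° to 42.4°, uniform, h = 12) is passed completely: s = 13.0000 + (12) = 25.0000
segment 3 (42.4° to 67.6°, simple-harmonic, h = 8) is passed completely: s = 25.0000 + (8) = 33.0000
θ = 81.6° falls in segment 4 (67.6° to 249.9°, simple-harmonic, h = -5): β = 81.6 − 67.6 = 14°, B = 182.3°; Δs = -5/2·(1 − cos(π·0.0768)) = -0.0724; s = 33.0000 − 0.0724 = 32.9276

32.9276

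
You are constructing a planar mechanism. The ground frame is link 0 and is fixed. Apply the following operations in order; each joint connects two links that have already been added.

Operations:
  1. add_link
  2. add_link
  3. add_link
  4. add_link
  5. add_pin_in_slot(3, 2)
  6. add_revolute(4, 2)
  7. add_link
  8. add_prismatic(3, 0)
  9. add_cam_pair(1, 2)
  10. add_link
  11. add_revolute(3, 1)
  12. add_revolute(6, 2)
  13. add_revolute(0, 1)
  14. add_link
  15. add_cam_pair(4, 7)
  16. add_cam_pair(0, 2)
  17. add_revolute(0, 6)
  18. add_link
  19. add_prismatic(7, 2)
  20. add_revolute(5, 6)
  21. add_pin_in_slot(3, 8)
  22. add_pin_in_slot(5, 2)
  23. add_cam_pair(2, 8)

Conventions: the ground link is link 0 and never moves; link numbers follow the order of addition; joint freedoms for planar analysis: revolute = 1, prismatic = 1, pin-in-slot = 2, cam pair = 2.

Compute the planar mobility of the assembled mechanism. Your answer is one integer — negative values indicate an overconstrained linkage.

L=1 J1=0 J2=0
add link → L=2 J1=0 J2=0
add link → L=3 J1=0 J2=0
add link → L=4 J1=0 J2=0
add link → L=5 J1=0 J2=0
PS@3,2 dof=2 J2 → L=5 J1=0 J2=1
R@4,2 dof=1 J1 → L=5 J1=1 J2=1
add link → L=6 J1=1 J2=1
P@3,0 dof=1 J1 → L=6 J1=2 J2=1
C@1,2 dof=2 J2 → L=6 J1=2 J2=2
add link → L=7 J1=2 J2=2
R@3,1 dof=1 J1 → L=7 J1=3 J2=2
R@6,2 dof=1 J1 → L=7 J1=4 J2=2
R@0,1 dof=1 J1 → L=7 J1=5 J2=2
add link → L=8 J1=5 J2=2
C@4,7 dof=2 J2 → L=8 J1=5 J2=3
C@0,2 dof=2 J2 → L=8 J1=5 J2=4
R@0,6 dof=1 J1 → L=8 J1=6 J2=4
add link → L=9 J1=6 J2=4
P@7,2 dof=1 J1 → L=9 J1=7 J2=4
R@5,6 dof=1 J1 → L=9 J1=8 J2=4
PS@3,8 dof=2 J2 → L=9 J1=8 J2=5
PS@5,2 dof=2 J2 → L=9 J1=8 J2=6
C@2,8 dof=2 J2 → L=9 J1=8 J2=7
M=3(L−1)−2J1−J2=3·8−2·8−7=1

M = 1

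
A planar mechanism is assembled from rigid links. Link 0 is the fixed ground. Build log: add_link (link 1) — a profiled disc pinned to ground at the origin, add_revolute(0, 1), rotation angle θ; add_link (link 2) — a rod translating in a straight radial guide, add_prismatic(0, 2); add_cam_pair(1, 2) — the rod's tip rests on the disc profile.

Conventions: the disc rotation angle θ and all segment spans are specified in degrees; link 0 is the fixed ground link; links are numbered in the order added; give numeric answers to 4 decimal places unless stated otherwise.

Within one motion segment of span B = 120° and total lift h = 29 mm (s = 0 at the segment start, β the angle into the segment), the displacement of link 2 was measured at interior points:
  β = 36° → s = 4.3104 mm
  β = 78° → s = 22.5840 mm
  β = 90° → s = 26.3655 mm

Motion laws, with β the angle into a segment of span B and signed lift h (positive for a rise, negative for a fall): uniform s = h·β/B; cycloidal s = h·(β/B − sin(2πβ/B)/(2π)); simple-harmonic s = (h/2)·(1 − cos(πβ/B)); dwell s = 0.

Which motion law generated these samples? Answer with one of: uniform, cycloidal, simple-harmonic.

candidates at β/B = r: uniform s = h·r (linear in β); cycloidal s = h·(r − sin(2πr)/(2π)); simple-harmonic s = (h/2)(1 − cos(πr))
β=36°: printed 4.3104 | uniform 8.7000, cycloidal 4.3104, simple-harmonic 5.9771
β=78°: printed 22.5840 | uniform 18.8500, cycloidal 22.5840, simple-harmonic 21.0829
β=90°: printed 26.3655 | uniform 21.7500, cycloidal 26.3655, simple-harmonic 24.7530
only one law matches every sample → cycloidal

cycloidal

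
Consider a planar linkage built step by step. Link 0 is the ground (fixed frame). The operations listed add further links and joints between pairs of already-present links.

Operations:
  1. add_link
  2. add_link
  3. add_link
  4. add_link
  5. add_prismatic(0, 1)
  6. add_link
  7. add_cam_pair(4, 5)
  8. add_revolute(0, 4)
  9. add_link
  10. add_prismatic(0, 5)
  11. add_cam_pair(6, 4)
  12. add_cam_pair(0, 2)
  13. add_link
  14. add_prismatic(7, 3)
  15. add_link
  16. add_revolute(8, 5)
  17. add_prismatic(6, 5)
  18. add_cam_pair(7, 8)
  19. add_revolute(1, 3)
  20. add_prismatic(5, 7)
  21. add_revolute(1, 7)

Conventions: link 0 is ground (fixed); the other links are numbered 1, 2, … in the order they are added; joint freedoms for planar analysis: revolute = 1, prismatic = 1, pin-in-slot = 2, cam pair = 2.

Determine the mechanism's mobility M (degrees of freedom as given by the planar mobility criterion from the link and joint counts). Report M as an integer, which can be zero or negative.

link 0 = ground. State L|J1|J2 = 1|0|0
+link1  2|0|0
+link2  3|0|0
+link3  4|0|0
+link4  5|0|0
P(0,1) f=1→J1  5|1|0
+link5  6|1|0
C(4,5) f=2→J2  6|1|1
R(0,4) f=1→J1  6|2|1
+link6  7|2|1
P(0,5) f=1→J1  7|3|1
C(6,4) f=2→J2  7|3|2
C(0,2) f=2→J2  7|3|3
+link7  8|3|3
P(7,3) f=1→J1  8|4|3
+link8  9|4|3
R(8,5) f=1→J1  9|5|3
P(6,5) f=1→J1  9|6|3
C(7,8) f=2→J2  9|6|4
R(1,3) f=1→J1  9|7|4
P(5,7) f=1→J1  9|8|4
R(1,7) f=1→J1  9|9|4
M = 3(9−1)−2·9−4 = 24−18−4 = 2

M = 2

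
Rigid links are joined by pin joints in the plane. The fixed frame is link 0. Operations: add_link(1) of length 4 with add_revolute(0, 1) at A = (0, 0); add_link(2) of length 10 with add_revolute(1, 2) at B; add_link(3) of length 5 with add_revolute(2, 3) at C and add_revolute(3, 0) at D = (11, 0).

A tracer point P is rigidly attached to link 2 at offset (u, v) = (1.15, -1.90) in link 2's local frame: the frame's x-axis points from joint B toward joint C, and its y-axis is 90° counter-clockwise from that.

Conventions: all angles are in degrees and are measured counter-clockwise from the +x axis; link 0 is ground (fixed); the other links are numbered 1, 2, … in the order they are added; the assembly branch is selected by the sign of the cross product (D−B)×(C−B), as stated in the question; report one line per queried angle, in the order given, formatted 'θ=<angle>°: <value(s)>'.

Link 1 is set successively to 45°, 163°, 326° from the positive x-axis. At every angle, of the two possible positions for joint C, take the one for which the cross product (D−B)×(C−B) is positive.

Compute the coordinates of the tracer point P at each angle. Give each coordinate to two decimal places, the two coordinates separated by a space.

A=(0,0), D=(11.00,0)
θ=45°: B = A + 4.00·(cos45°, sin45°) = (2.8284, 2.8284)
θ=45°: |BD| = 8.6472
θ=45°: circle(B,10.00) ∩ circle(D,5.00): a=8.6603, h=5.0000
θ=45°:   candidates: C₊=(12.6478,4.7207) cross=43.236; C₋=(9.3769,-4.7292) cross=-43.236
θ=45°:   branch + wants cross > 0 → take C=(12.6478,4.7207) (cross=43.236)
θ=45°: ex = (C−B)/|BC| = (0.9819,0.1892); ey = (-0.1892,0.9819)
θ=45°: P = B + 1.15·ex + -1.90·ey = (4.3172,1.1804)
θ=163°: B = A + 4.00·(cos163°, sin163°) = (-3.8252, 1.1695)
θ=163°: |BD| = 14.8713
θ=163°: circle(B,10.00) ∩ circle(D,5.00): a=9.9573, h=0.9234
θ=163°:   candidates: C₊=(6.1738,1.3070) cross=13.732; C₋=(6.0286,-0.5341) cross=-13.732
θ=163°:   branch + wants cross > 0 → take C=(6.1738,1.3070) (cross=13.732)
θ=163°: ex = (C−B)/|BC| = (0.9999,0.0137); ey = (-0.0137,0.9999)
θ=163°: P = B + 1.15·ex + -1.90·ey = (-2.6492,-0.7145)
θ=326°: B = A + 4.00·(cos326°, sin326°) = (3.3162, -2.2368)
θ=326°: |BD| = 8.0028
θ=326°: circle(B,10.00) ∩ circle(D,5.00): a=8.6873, h=4.9529
θ=326°:   candidates: C₊=(10.2729,4.9468) cross=39.637; C₋=(13.0415,-4.5642) cross=-39.637
θ=326°:   branch + wants cross > 0 → take C=(10.2729,4.9468) (cross=39.637)
θ=326°: ex = (C−B)/|BC| = (0.6957,0.7184); ey = (-0.7184,0.6957)
θ=326°: P = B + 1.15·ex + -1.90·ey = (5.4811,-2.7324)

θ=45°: 4.32 1.18
θ=163°: -2.65 -0.71
θ=326°: 5.48 -2.73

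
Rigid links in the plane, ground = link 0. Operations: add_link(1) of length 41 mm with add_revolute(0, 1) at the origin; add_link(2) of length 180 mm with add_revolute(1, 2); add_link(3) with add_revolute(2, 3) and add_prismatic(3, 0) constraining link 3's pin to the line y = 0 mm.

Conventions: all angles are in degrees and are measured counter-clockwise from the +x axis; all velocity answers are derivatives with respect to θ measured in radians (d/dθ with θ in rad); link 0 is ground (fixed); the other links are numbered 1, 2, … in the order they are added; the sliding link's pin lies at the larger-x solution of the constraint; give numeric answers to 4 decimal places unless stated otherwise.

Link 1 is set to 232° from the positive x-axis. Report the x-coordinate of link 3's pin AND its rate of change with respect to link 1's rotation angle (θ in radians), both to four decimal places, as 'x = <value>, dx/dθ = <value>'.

geometry: r = 41 mm, L = 180 mm, e = 0 mm
crank pin P = (r cos θ, r sin θ) = (-25.242120, -32.308441)
h = r sin θ − e = -32.308441 − 0 = -32.308441
x = r cos θ + √(L² − h²) = -25.242120 + 177.076720 = 151.834599
dx/dθ = −r sin θ − h·r cos θ/√(L² − h²) (θ in radians; h = -32.308441) = 27.702903

x = 151.8346, dx/dθ = 27.7029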